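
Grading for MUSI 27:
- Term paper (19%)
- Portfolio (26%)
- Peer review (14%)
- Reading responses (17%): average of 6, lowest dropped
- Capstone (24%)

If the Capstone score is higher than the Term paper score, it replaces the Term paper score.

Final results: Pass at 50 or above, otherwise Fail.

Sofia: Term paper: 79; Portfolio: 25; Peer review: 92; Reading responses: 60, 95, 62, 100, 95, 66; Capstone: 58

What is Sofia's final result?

Reading responses: drop 60 → average of remaining 5 = 418/5 = 83.6
Capstone (58) ≤ Term paper (79), so Term paper stays at 79.
Weighted total:
  Term paper 79 × 0.19 = 15.01
  Portfolio 25 × 0.26 = 6.5
  Peer review 92 × 0.14 = 12.88
  Reading responses 83.6 × 0.17 = 14.212
  Capstone 58 × 0.24 = 13.92
Sum = 62.522
62.522 ≥ 50 → Pass

Pass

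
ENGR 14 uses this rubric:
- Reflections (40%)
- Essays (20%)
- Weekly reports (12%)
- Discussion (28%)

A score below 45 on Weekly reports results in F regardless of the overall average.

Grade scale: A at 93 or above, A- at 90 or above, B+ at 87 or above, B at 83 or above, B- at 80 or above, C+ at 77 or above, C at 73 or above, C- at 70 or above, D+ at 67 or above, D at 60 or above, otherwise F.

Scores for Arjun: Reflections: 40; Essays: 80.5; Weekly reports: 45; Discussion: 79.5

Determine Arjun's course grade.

Weekly reports score 45 ≥ 45: minimum met.
Weighted total:
  Reflections 40 × 0.4 = 16
  Essays 80.5 × 0.2 = 16.1
  Weekly reports 45 × 0.12 = 5.4
  Discussion 79.5 × 0.28 = 22.26
Sum = 59.76
59.76 < 60 → F

F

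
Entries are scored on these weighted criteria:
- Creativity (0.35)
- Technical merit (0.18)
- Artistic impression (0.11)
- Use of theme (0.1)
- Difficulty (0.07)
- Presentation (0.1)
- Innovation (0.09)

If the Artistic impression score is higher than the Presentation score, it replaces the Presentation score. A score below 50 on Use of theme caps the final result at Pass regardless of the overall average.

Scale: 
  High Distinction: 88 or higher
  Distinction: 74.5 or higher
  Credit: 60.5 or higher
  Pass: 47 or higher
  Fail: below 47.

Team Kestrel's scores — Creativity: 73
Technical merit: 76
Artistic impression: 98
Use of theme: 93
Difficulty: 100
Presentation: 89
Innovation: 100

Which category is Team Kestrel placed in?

Artistic impression (98) > Presentation (89), so Presentation counts as 98.
Use of theme score 93 ≥ 50: minimum met.
Weighted total:
  Creativity 73 × 0.35 = 25.55
  Technical merit 76 × 0.18 = 13.68
  Artistic impression 98 × 0.11 = 10.78
  Use of theme 93 × 0.1 = 9.3
  Difficulty 100 × 0.07 = 7
  Presentation 98 × 0.1 = 9.8
  Innovation 100 × 0.09 = 9
Sum = 85.11
85.11 is ≥ 74.5 and < 88 → Distinction

Distinction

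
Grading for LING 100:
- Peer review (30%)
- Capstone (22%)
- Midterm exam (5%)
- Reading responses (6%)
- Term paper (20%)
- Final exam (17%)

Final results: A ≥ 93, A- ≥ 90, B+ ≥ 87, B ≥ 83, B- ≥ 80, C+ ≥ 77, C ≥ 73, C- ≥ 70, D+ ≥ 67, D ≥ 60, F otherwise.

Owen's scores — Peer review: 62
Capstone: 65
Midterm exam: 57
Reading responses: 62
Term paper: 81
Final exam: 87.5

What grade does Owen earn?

Weighted total:
  Peer review 62 × 0.3 = 18.6
  Capstone 65 × 0.22 = 14.3
  Midterm exam 57 × 0.05 = 2.85
  Reading responses 62 × 0.06 = 3.72
  Term paper 81 × 0.2 = 16.2
  Final exam 87.5 × 0.17 = 14.875
Sum = 70.545
70.545 is ≥ 70 and < 73 → C-

C-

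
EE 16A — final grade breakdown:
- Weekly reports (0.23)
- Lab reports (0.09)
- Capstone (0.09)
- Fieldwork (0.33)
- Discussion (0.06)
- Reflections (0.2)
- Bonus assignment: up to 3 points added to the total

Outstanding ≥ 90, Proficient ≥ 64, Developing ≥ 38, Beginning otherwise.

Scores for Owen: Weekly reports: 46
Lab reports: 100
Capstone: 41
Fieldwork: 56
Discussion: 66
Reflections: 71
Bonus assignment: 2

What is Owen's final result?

Developing

Weighted total:
  Weekly reports 46 × 0.23 = 10.58
  Lab reports 100 × 0.09 = 9
  Capstone 41 × 0.09 = 3.69
  Fieldwork 56 × 0.33 = 18.48
  Discussion 66 × 0.06 = 3.96
  Reflections 71 × 0.2 = 14.2
Sum = 59.91
Bonus assignment: 59.91 + 2 = 61.91
61.91 is ≥ 38 and < 64 → Developing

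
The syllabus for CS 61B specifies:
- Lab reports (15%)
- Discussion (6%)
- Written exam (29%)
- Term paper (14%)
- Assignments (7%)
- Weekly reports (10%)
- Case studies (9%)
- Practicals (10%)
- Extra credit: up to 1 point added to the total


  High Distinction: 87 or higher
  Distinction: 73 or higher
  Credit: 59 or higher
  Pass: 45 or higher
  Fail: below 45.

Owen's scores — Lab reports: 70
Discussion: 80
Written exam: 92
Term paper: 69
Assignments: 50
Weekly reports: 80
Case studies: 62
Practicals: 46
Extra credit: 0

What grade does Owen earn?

Weighted total:
  Lab reports 70 × 0.15 = 10.5
  Discussion 80 × 0.06 = 4.8
  Written exam 92 × 0.29 = 26.68
  Term paper 69 × 0.14 = 9.66
  Assignments 50 × 0.07 = 3.5
  Weekly reports 80 × 0.1 = 8
  Case studies 62 × 0.09 = 5.58
  Practicals 46 × 0.1 = 4.6
Sum = 73.32
Extra credit: 73.32 + 0 = 73.32
73.32 is ≥ 73 and < 87 → Distinction

Distinction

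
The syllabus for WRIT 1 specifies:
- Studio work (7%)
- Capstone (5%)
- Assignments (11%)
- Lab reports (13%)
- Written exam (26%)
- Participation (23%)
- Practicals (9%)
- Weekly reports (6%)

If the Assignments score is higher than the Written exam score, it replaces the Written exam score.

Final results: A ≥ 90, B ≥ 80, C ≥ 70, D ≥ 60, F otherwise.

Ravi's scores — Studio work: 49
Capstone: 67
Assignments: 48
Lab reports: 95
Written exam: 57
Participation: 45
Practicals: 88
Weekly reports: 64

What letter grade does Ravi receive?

Assignments (48) ≤ Written exam (57), so Written exam stays at 57.
Weighted total:
  Studio work 49 × 0.07 = 3.43
  Capstone 67 × 0.05 = 3.35
  Assignments 48 × 0.11 = 5.28
  Lab reports 95 × 0.13 = 12.35
  Written exam 57 × 0.26 = 14.82
  Participation 45 × 0.23 = 10.35
  Practicals 88 × 0.09 = 7.92
  Weekly reports 64 × 0.06 = 3.84
Sum = 61.34
61.34 is ≥ 60 and < 70 → D

D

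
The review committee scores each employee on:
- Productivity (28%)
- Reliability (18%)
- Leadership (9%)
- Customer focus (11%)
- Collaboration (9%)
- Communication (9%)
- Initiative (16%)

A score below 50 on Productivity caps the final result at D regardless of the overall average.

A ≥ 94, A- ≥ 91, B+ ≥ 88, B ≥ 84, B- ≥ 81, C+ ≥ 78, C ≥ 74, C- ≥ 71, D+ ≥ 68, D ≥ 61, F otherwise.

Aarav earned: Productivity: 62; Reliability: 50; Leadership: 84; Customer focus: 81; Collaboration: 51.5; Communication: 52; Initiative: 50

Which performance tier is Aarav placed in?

F

Productivity score 62 ≥ 50: minimum met.
Weighted total:
  Productivity 62 × 0.28 = 17.36
  Reliability 50 × 0.18 = 9
  Leadership 84 × 0.09 = 7.56
  Customer focus 81 × 0.11 = 8.91
  Collaboration 51.5 × 0.09 = 4.635
  Communication 52 × 0.09 = 4.68
  Initiative 50 × 0.16 = 8
Sum = 60.145
60.145 < 61 → F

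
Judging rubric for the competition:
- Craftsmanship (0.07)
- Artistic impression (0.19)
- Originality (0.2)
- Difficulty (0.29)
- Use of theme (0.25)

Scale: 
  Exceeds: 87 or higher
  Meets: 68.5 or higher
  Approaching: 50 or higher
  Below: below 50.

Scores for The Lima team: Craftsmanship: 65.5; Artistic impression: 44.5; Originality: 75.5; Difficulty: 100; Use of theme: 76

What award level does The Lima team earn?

Weighted total:
  Craftsmanship 65.5 × 0.07 = 4.585
  Artistic impression 44.5 × 0.19 = 8.455
  Originality 75.5 × 0.2 = 15.1
  Difficulty 100 × 0.29 = 29
  Use of theme 76 × 0.25 = 19
Sum = 76.14
76.14 is ≥ 68.5 and < 87 → Meets

Meets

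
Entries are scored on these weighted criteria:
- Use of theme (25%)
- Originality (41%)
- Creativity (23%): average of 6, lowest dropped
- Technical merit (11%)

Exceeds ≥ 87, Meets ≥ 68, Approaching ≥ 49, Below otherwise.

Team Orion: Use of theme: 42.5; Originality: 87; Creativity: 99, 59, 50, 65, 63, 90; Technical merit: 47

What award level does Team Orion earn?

Meets

Creativity: drop 50 → average of remaining 5 = 376/5 = 75.2
Weighted total:
  Use of theme 42.5 × 0.25 = 10.625
  Originality 87 × 0.41 = 35.67
  Creativity 75.2 × 0.23 = 17.296
  Technical merit 47 × 0.11 = 5.17
Sum = 68.761
68.761 is ≥ 68 and < 87 → Meets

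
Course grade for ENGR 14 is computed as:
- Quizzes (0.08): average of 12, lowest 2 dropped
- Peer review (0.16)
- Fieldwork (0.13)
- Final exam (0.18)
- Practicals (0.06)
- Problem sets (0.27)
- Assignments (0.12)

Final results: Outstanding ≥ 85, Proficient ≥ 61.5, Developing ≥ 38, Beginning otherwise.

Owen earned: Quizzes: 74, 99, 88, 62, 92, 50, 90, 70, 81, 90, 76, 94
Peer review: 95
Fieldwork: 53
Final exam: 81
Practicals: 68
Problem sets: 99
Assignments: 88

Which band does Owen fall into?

Proficient

Quizzes: drop 50, 62 → average of remaining 10 = 854/10 = 85.4
Weighted total:
  Quizzes 85.4 × 0.08 = 6.832
  Peer review 95 × 0.16 = 15.2
  Fieldwork 53 × 0.13 = 6.89
  Final exam 81 × 0.18 = 14.58
  Practicals 68 × 0.06 = 4.08
  Problem sets 99 × 0.27 = 26.73
  Assignments 88 × 0.12 = 10.56
Sum = 84.872
84.872 is ≥ 61.5 and < 85 → Proficient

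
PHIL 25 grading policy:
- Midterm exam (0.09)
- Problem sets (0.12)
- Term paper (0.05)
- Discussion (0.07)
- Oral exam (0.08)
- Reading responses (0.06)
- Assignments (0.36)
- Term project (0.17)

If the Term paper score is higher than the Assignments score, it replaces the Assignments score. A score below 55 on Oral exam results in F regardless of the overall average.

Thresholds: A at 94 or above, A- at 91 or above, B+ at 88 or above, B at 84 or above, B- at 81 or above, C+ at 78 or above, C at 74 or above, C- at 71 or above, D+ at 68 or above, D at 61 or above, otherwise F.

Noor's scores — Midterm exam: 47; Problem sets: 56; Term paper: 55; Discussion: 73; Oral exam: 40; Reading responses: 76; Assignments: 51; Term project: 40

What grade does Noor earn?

Term paper (55) > Assignments (51), so Assignments counts as 55.
Oral exam score 40 < 55: minimum not met.
Weighted total:
  Midterm exam 47 × 0.09 = 4.23
  Problem sets 56 × 0.12 = 6.72
  Term paper 55 × 0.05 = 2.75
  Discussion 73 × 0.07 = 5.11
  Oral exam 40 × 0.08 = 3.2
  Reading responses 76 × 0.06 = 4.56
  Assignments 55 × 0.36 = 19.8
  Term project 40 × 0.17 = 6.8
Sum = 53.17
Because the Oral exam minimum was not met, the result is F.

F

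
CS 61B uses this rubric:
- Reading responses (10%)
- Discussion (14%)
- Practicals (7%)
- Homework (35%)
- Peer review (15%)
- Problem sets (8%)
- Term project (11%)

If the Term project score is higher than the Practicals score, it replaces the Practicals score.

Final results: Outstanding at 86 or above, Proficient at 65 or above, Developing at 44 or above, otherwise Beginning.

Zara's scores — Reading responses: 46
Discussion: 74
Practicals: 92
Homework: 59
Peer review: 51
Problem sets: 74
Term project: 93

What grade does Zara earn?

Term project (93) > Practicals (92), so Practicals counts as 93.
Weighted total:
  Reading responses 46 × 0.1 = 4.6
  Discussion 74 × 0.14 = 10.36
  Practicals 93 × 0.07 = 6.51
  Homework 59 × 0.35 = 20.65
  Peer review 51 × 0.15 = 7.65
  Problem sets 74 × 0.08 = 5.92
  Term project 93 × 0.11 = 10.23
Sum = 65.92
65.92 is ≥ 65 and < 86 → Proficient

Proficient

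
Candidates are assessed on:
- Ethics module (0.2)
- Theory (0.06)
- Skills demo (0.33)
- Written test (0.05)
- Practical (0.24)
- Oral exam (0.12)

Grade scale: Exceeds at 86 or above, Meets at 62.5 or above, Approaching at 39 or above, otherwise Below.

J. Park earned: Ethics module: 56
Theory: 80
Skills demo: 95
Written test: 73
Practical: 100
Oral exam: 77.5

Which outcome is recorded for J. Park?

Meets

Weighted total:
  Ethics module 56 × 0.2 = 11.2
  Theory 80 × 0.06 = 4.8
  Skills demo 95 × 0.33 = 31.35
  Written test 73 × 0.05 = 3.65
  Practical 100 × 0.24 = 24
  Oral exam 77.5 × 0.12 = 9.3
Sum = 84.3
84.3 is ≥ 62.5 and < 86 → Meets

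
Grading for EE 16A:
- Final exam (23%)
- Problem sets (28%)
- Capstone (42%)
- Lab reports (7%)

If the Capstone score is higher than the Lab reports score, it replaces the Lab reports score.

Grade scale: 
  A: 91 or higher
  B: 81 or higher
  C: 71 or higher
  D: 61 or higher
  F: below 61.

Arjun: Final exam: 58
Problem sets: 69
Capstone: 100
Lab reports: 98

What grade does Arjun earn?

B

Capstone (100) > Lab reports (98), so Lab reports counts as 100.
Weighted total:
  Final exam 58 × 0.23 = 13.34
  Problem sets 69 × 0.28 = 19.32
  Capstone 100 × 0.42 = 42
  Lab reports 100 × 0.07 = 7
Sum = 81.66
81.66 is ≥ 81 and < 91 → B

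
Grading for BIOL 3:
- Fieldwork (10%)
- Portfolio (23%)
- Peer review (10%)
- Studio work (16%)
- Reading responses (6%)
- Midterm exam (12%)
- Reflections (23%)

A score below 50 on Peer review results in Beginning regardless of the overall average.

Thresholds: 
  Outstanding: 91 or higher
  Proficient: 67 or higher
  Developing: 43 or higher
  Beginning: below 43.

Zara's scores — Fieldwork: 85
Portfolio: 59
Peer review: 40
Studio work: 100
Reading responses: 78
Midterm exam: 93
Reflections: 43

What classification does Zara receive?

Peer review score 40 < 50: minimum not met.
Weighted total:
  Fieldwork 85 × 0.1 = 8.5
  Portfolio 59 × 0.23 = 13.57
  Peer review 40 × 0.1 = 4
  Studio work 100 × 0.16 = 16
  Reading responses 78 × 0.06 = 4.68
  Midterm exam 93 × 0.12 = 11.16
  Reflections 43 × 0.23 = 9.89
Sum = 67.8
Because the Peer review minimum was not met, the result is Beginning.

Beginning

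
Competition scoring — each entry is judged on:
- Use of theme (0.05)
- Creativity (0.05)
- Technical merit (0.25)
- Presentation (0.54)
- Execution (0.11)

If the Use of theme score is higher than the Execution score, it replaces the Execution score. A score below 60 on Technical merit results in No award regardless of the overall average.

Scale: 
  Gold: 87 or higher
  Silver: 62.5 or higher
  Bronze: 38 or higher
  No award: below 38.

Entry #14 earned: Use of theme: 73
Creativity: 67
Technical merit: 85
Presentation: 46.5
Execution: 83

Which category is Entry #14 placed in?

Bronze

Use of theme (73) ≤ Execution (83), so Execution stays at 83.
Technical merit score 85 ≥ 60: minimum met.
Weighted total:
  Use of theme 73 × 0.05 = 3.65
  Creativity 67 × 0.05 = 3.35
  Technical merit 85 × 0.25 = 21.25
  Presentation 46.5 × 0.54 = 25.11
  Execution 83 × 0.11 = 9.13
Sum = 62.49
62.49 is ≥ 38 and < 62.5 → Bronze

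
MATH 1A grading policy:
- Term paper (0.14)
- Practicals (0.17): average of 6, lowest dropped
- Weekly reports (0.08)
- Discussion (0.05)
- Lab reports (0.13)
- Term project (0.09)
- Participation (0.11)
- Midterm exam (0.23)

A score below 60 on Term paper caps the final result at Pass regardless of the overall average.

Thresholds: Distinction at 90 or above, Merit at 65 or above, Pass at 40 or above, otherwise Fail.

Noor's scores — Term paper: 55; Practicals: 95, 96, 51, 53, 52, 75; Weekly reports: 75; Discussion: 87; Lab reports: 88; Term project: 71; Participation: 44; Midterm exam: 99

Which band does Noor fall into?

Practicals: drop 51 → average of remaining 5 = 371/5 = 74.2
Term paper score 55 < 60: minimum not met.
Weighted total:
  Term paper 55 × 0.14 = 7.7
  Practicals 74.2 × 0.17 = 12.614
  Weekly reports 75 × 0.08 = 6
  Discussion 87 × 0.05 = 4.35
  Lab reports 88 × 0.13 = 11.44
  Term project 71 × 0.09 = 6.39
  Participation 44 × 0.11 = 4.84
  Midterm exam 99 × 0.23 = 22.77
Sum = 76.104
76.104 would be Merit; cap at Pass applies → Pass.

Pass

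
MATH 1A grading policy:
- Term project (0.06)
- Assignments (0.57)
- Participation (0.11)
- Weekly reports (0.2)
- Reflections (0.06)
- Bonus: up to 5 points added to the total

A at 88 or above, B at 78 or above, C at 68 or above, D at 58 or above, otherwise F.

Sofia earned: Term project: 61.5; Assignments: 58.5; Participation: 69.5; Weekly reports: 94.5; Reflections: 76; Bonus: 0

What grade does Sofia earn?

Weighted total:
  Term project 61.5 × 0.06 = 3.69
  Assignments 58.5 × 0.57 = 33.345
  Participation 69.5 × 0.11 = 7.645
  Weekly reports 94.5 × 0.2 = 18.9
  Reflections 76 × 0.06 = 4.56
Sum = 68.14
Bonus: 68.14 + 0 = 68.14
68.14 is ≥ 68 and < 78 → C

C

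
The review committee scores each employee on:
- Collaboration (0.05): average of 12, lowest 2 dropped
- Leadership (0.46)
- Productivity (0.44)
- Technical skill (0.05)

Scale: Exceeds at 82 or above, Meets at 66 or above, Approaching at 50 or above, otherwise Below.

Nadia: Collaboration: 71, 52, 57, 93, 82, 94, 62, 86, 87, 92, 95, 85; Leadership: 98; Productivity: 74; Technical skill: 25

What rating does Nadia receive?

Exceeds

Collaboration: drop 52, 57 → average of remaining 10 = 847/10 = 84.7
Weighted total:
  Collaboration 84.7 × 0.05 = 4.235
  Leadership 98 × 0.46 = 45.08
  Productivity 74 × 0.44 = 32.56
  Technical skill 25 × 0.05 = 1.25
Sum = 83.125
83.125 ≥ 82 → Exceeds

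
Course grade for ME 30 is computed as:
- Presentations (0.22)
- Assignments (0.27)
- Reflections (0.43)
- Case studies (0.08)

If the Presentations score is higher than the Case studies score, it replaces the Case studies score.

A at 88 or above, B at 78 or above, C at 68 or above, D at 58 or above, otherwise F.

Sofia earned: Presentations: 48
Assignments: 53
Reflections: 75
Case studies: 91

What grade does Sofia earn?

Presentations (48) ≤ Case studies (91), so Case studies stays at 91.
Weighted total:
  Presentations 48 × 0.22 = 10.56
  Assignments 53 × 0.27 = 14.31
  Reflections 75 × 0.43 = 32.25
  Case studies 91 × 0.08 = 7.28
Sum = 64.4
64.4 is ≥ 58 and < 68 → D

D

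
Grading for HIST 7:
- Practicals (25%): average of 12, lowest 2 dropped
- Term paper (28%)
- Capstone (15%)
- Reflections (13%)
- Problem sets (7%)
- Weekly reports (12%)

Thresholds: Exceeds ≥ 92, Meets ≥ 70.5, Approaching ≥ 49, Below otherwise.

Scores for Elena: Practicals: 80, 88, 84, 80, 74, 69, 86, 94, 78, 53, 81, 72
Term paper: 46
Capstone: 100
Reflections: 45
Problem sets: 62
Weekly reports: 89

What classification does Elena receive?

Practicals: drop 53, 69 → average of remaining 10 = 817/10 = 81.7
Weighted total:
  Practicals 81.7 × 0.25 = 20.425
  Term paper 46 × 0.28 = 12.88
  Capstone 100 × 0.15 = 15
  Reflections 45 × 0.13 = 5.85
  Problem sets 62 × 0.07 = 4.34
  Weekly reports 89 × 0.12 = 10.68
Sum = 69.175
69.175 is ≥ 49 and < 70.5 → Approaching

Approaching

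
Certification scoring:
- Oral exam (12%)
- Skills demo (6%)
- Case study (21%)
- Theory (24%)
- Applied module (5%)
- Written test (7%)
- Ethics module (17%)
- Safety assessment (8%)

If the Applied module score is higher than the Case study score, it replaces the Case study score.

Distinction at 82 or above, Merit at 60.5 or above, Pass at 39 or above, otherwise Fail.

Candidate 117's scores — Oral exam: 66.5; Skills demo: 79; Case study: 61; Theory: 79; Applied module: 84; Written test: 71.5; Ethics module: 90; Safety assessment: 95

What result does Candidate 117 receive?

Applied module (84) > Case study (61), so Case study counts as 84.
Weighted total:
  Oral exam 66.5 × 0.12 = 7.98
  Skills demo 79 × 0.06 = 4.74
  Case study 84 × 0.21 = 17.64
  Theory 79 × 0.24 = 18.96
  Applied module 84 × 0.05 = 4.2
  Written test 71.5 × 0.07 = 5.005
  Ethics module 90 × 0.17 = 15.3
  Safety assessment 95 × 0.08 = 7.6
Sum = 81.425
81.425 is ≥ 60.5 and < 82 → Merit

Merit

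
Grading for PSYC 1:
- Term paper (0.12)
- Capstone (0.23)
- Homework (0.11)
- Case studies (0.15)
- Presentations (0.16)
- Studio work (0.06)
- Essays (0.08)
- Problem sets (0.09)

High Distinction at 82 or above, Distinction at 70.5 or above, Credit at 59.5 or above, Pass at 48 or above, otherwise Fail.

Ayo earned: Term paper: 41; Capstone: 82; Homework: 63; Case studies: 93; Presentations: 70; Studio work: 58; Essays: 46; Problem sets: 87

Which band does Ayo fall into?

Distinction

Weighted total:
  Term paper 41 × 0.12 = 4.92
  Capstone 82 × 0.23 = 18.86
  Homework 63 × 0.11 = 6.93
  Case studies 93 × 0.15 = 13.95
  Presentations 70 × 0.16 = 11.2
  Studio work 58 × 0.06 = 3.48
  Essays 46 × 0.08 = 3.68
  Problem sets 87 × 0.09 = 7.83
Sum = 70.85
70.85 is ≥ 70.5 and < 82 → Distinction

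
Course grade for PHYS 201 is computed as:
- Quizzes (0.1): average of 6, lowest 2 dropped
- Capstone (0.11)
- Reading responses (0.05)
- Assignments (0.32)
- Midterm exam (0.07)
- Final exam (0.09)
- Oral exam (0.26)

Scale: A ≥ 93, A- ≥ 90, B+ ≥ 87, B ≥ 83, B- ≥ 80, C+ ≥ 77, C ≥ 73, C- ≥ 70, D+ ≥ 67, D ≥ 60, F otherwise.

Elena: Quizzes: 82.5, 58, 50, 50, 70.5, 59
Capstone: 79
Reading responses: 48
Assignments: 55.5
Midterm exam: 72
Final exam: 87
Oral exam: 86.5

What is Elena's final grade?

C-

Quizzes: drop 50, 50 → average of remaining 4 = 270/4 = 67.5
Weighted total:
  Quizzes 67.5 × 0.1 = 6.75
  Capstone 79 × 0.11 = 8.69
  Reading responses 48 × 0.05 = 2.4
  Assignments 55.5 × 0.32 = 17.76
  Midterm exam 72 × 0.07 = 5.04
  Final exam 87 × 0.09 = 7.83
  Oral exam 86.5 × 0.26 = 22.49
Sum = 70.96
70.96 is ≥ 70 and < 73 → C-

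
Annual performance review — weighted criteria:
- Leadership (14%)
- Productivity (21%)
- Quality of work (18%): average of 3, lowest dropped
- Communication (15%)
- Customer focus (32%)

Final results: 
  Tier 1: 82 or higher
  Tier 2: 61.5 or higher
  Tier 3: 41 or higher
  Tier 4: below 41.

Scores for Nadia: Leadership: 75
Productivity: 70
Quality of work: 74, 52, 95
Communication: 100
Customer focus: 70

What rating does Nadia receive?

Quality of work: drop 52 → average of remaining 2 = 169/2 = 84.5
Weighted total:
  Leadership 75 × 0.14 = 10.5
  Productivity 70 × 0.21 = 14.7
  Quality of work 84.5 × 0.18 = 15.21
  Communication 100 × 0.15 = 15
  Customer focus 70 × 0.32 = 22.4
Sum = 77.81
77.81 is ≥ 61.5 and < 82 → Tier 2

Tier 2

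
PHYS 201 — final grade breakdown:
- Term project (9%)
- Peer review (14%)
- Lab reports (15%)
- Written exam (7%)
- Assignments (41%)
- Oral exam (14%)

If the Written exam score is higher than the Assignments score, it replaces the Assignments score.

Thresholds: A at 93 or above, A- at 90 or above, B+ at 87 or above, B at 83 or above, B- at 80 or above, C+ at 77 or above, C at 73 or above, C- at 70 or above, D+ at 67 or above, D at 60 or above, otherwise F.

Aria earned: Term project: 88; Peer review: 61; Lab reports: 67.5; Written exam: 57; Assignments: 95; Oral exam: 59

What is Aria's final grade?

Written exam (57) ≤ Assignments (95), so Assignments stays at 95.
Weighted total:
  Term project 88 × 0.09 = 7.92
  Peer review 61 × 0.14 = 8.54
  Lab reports 67.5 × 0.15 = 10.125
  Written exam 57 × 0.07 = 3.99
  Assignments 95 × 0.41 = 38.95
  Oral exam 59 × 0.14 = 8.26
Sum = 77.785
77.785 is ≥ 77 and < 80 → C+

C+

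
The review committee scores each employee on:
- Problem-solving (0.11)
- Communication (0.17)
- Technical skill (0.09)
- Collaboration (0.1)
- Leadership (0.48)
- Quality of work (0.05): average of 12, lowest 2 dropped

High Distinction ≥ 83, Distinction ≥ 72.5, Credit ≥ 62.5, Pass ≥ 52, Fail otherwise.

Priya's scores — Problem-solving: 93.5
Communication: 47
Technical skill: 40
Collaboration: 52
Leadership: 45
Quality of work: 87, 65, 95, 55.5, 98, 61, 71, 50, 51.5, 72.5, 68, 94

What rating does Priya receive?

Quality of work: drop 50, 51.5 → average of remaining 10 = 767/10 = 76.7
Weighted total:
  Problem-solving 93.5 × 0.11 = 10.285
  Communication 47 × 0.17 = 7.99
  Technical skill 40 × 0.09 = 3.6
  Collaboration 52 × 0.1 = 5.2
  Leadership 45 × 0.48 = 21.6
  Quality of work 76.7 × 0.05 = 3.835
Sum = 52.51
52.51 is ≥ 52 and < 62.5 → Pass

Pass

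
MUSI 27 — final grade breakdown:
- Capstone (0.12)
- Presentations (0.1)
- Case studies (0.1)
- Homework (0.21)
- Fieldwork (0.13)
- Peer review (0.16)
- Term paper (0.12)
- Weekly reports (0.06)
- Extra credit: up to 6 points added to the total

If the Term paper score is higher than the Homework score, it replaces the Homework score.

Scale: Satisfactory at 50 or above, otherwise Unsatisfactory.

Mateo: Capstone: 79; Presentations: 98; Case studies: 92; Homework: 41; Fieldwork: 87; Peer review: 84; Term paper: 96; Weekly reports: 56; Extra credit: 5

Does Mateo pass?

Term paper (96) > Homework (41), so Homework counts as 96.
Weighted total:
  Capstone 79 × 0.12 = 9.48
  Presentations 98 × 0.1 = 9.8
  Case studies 92 × 0.1 = 9.2
  Homework 96 × 0.21 = 20.16
  Fieldwork 87 × 0.13 = 11.31
  Peer review 84 × 0.16 = 13.44
  Term paper 96 × 0.12 = 11.52
  Weekly reports 56 × 0.06 = 3.36
Sum = 88.27
Extra credit: 88.27 + 5 = 93.27
93.27 ≥ 50 → Satisfactory

Satisfactory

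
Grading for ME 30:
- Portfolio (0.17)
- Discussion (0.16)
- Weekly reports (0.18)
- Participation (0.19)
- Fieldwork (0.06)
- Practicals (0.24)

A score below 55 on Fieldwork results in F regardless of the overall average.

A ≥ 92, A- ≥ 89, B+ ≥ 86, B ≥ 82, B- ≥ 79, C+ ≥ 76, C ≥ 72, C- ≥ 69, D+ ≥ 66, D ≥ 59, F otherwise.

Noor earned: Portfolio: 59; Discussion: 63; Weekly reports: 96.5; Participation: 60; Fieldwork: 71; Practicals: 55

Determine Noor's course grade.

D+

Fieldwork score 71 ≥ 55: minimum met.
Weighted total:
  Portfolio 59 × 0.17 = 10.03
  Discussion 63 × 0.16 = 10.08
  Weekly reports 96.5 × 0.18 = 17.37
  Participation 60 × 0.19 = 11.4
  Fieldwork 71 × 0.06 = 4.26
  Practicals 55 × 0.24 = 13.2
Sum = 66.34
66.34 is ≥ 66 and < 69 → D+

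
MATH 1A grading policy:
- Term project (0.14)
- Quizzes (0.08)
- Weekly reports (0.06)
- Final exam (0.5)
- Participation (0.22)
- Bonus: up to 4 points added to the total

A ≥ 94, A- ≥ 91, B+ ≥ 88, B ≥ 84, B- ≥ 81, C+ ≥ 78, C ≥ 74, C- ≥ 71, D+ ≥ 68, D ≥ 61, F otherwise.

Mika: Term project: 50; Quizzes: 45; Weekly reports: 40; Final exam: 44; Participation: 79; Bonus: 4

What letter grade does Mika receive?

Weighted total:
  Term project 50 × 0.14 = 7
  Quizzes 45 × 0.08 = 3.6
  Weekly reports 40 × 0.06 = 2.4
  Final exam 44 × 0.5 = 22
  Participation 79 × 0.22 = 17.38
Sum = 52.38
Bonus: 52.38 + 4 = 56.38
56.38 < 61 → F

F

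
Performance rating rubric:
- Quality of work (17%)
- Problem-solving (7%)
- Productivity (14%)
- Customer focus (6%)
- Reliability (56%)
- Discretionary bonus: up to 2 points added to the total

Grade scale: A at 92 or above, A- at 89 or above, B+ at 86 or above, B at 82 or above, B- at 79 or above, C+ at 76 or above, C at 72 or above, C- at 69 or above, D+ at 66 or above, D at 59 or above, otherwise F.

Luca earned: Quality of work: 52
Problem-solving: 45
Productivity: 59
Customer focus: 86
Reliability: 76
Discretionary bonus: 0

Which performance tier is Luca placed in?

D+

Weighted total:
  Quality of work 52 × 0.17 = 8.84
  Problem-solving 45 × 0.07 = 3.15
  Productivity 59 × 0.14 = 8.26
  Customer focus 86 × 0.06 = 5.16
  Reliability 76 × 0.56 = 42.56
Sum = 67.97
Discretionary bonus: 67.97 + 0 = 67.97
67.97 is ≥ 66 and < 69 → D+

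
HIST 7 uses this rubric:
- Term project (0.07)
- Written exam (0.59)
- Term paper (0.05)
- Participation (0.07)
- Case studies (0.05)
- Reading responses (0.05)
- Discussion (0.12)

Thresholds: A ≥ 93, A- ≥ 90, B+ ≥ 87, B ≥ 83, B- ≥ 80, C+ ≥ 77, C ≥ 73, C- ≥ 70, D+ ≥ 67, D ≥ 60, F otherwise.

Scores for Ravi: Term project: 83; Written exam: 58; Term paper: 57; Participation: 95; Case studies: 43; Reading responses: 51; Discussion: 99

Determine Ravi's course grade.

D

Weighted total:
  Term project 83 × 0.07 = 5.81
  Written exam 58 × 0.59 = 34.22
  Term paper 57 × 0.05 = 2.85
  Participation 95 × 0.07 = 6.65
  Case studies 43 × 0.05 = 2.15
  Reading responses 51 × 0.05 = 2.55
  Discussion 99 × 0.12 = 11.88
Sum = 66.11
66.11 is ≥ 60 and < 67 → D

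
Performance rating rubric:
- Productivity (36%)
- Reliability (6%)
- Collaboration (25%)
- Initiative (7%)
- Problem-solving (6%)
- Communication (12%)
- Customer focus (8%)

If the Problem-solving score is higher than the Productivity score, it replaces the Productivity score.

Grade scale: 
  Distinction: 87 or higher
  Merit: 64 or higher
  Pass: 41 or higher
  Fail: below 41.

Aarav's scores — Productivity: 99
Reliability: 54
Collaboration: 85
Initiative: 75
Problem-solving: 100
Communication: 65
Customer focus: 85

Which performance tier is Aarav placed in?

Merit

Problem-solving (100) > Productivity (99), so Productivity counts as 100.
Weighted total:
  Productivity 100 × 0.36 = 36
  Reliability 54 × 0.06 = 3.24
  Collaboration 85 × 0.25 = 21.25
  Initiative 75 × 0.07 = 5.25
  Problem-solving 100 × 0.06 = 6
  Communication 65 × 0.12 = 7.8
  Customer focus 85 × 0.08 = 6.8
Sum = 86.34
86.34 is ≥ 64 and < 87 → Merit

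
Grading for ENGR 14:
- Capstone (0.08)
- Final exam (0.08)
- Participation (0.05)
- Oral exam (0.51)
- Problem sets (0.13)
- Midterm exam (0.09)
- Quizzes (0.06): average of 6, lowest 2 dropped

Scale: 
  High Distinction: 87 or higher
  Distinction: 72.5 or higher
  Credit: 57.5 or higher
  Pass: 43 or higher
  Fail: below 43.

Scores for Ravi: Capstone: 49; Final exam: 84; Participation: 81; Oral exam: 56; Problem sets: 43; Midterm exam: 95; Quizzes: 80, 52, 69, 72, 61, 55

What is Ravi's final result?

Credit

Quizzes: drop 52, 55 → average of remaining 4 = 282/4 = 70.5
Weighted total:
  Capstone 49 × 0.08 = 3.92
  Final exam 84 × 0.08 = 6.72
  Participation 81 × 0.05 = 4.05
  Oral exam 56 × 0.51 = 28.56
  Problem sets 43 × 0.13 = 5.59
  Midterm exam 95 × 0.09 = 8.55
  Quizzes 70.5 × 0.06 = 4.23
Sum = 61.62
61.62 is ≥ 57.5 and < 72.5 → Credit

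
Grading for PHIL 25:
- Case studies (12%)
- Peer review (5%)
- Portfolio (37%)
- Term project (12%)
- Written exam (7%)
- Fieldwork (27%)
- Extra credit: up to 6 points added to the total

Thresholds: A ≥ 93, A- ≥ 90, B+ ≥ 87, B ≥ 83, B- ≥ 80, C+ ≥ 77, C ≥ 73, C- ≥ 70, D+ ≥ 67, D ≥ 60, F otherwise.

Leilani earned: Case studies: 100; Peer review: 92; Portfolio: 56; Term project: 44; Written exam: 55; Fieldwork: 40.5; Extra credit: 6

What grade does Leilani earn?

Weighted total:
  Case studies 100 × 0.12 = 12
  Peer review 92 × 0.05 = 4.6
  Portfolio 56 × 0.37 = 20.72
  Term project 44 × 0.12 = 5.28
  Written exam 55 × 0.07 = 3.85
  Fieldwork 40.5 × 0.27 = 10.935
Sum = 57.385
Extra credit: 57.385 + 6 = 63.385
63.385 is ≥ 60 and < 67 → D

D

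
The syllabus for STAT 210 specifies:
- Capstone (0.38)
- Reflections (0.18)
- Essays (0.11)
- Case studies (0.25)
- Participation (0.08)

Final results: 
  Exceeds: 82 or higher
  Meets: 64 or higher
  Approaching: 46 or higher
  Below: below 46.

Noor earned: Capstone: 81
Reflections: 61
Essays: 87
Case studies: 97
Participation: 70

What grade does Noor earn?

Meets

Weighted total:
  Capstone 81 × 0.38 = 30.78
  Reflections 61 × 0.18 = 10.98
  Essays 87 × 0.11 = 9.57
  Case studies 97 × 0.25 = 24.25
  Participation 70 × 0.08 = 5.6
Sum = 81.18
81.18 is ≥ 64 and < 82 → Meets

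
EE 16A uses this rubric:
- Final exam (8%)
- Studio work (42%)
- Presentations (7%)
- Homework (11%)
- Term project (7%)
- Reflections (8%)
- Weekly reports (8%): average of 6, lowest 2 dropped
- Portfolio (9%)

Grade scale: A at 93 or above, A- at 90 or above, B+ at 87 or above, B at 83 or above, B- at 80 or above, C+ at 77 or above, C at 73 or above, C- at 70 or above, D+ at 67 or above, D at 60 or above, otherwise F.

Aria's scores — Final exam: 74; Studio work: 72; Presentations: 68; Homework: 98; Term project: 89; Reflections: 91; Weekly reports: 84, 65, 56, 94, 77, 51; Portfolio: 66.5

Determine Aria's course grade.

Weekly reports: drop 51, 56 → average of remaining 4 = 320/4 = 80
Weighted total:
  Final exam 74 × 0.08 = 5.92
  Studio work 72 × 0.42 = 30.24
  Presentations 68 × 0.07 = 4.76
  Homework 98 × 0.11 = 10.78
  Term project 89 × 0.07 = 6.23
  Reflections 91 × 0.08 = 7.28
  Weekly reports 80 × 0.08 = 6.4
  Portfolio 66.5 × 0.09 = 5.985
Sum = 77.595
77.595 is ≥ 77 and < 80 → C+

C+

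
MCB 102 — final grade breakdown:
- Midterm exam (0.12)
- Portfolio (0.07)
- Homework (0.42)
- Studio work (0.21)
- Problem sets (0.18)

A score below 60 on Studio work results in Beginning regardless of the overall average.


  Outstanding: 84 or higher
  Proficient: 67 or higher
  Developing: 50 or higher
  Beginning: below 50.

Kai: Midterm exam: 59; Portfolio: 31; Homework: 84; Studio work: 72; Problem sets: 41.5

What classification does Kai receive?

Studio work score 72 ≥ 60: minimum met.
Weighted total:
  Midterm exam 59 × 0.12 = 7.08
  Portfolio 31 × 0.07 = 2.17
  Homework 84 × 0.42 = 35.28
  Studio work 72 × 0.21 = 15.12
  Problem sets 41.5 × 0.18 = 7.47
Sum = 67.12
67.12 is ≥ 67 and < 84 → Proficient

Proficient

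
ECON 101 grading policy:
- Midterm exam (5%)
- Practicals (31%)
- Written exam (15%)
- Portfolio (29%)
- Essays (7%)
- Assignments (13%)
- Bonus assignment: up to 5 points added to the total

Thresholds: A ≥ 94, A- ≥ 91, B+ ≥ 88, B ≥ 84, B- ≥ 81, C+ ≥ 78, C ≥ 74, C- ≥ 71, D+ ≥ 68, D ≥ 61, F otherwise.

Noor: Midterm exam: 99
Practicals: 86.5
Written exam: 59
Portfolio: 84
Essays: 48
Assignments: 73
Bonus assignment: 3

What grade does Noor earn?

Weighted total:
  Midterm exam 99 × 0.05 = 4.95
  Practicals 86.5 × 0.31 = 26.815
  Written exam 59 × 0.15 = 8.85
  Portfolio 84 × 0.29 = 24.36
  Essays 48 × 0.07 = 3.36
  Assignments 73 × 0.13 = 9.49
Sum = 77.825
Bonus assignment: 77.825 + 3 = 80.825
80.825 is ≥ 78 and < 81 → C+

C+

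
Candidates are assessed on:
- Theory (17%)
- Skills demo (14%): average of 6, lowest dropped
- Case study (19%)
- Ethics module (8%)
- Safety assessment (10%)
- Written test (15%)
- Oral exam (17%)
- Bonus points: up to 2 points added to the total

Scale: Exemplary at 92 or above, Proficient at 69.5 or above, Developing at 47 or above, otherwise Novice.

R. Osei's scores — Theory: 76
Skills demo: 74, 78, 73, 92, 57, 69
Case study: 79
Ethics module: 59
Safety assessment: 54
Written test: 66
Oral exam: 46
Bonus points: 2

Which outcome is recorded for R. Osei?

Developing

Skills demo: drop 57 → average of remaining 5 = 386/5 = 77.2
Weighted total:
  Theory 76 × 0.17 = 12.92
  Skills demo 77.2 × 0.14 = 10.808
  Case study 79 × 0.19 = 15.01
  Ethics module 59 × 0.08 = 4.72
  Safety assessment 54 × 0.1 = 5.4
  Written test 66 × 0.15 = 9.9
  Oral exam 46 × 0.17 = 7.82
Sum = 66.578
Bonus points: 66.578 + 2 = 68.578
68.578 is ≥ 47 and < 69.5 → Developing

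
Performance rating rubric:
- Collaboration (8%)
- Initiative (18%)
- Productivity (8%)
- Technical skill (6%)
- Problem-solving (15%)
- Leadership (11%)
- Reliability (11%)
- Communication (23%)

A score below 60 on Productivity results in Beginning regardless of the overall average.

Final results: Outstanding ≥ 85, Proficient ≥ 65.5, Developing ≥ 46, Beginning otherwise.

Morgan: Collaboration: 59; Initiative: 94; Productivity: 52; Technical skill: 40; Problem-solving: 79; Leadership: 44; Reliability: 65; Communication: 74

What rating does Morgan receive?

Beginning

Productivity score 52 < 60: minimum not met.
Weighted total:
  Collaboration 59 × 0.08 = 4.72
  Initiative 94 × 0.18 = 16.92
  Productivity 52 × 0.08 = 4.16
  Technical skill 40 × 0.06 = 2.4
  Problem-solving 79 × 0.15 = 11.85
  Leadership 44 × 0.11 = 4.84
  Reliability 65 × 0.11 = 7.15
  Communication 74 × 0.23 = 17.02
Sum = 69.06
Because the Productivity minimum was not met, the result is Beginning.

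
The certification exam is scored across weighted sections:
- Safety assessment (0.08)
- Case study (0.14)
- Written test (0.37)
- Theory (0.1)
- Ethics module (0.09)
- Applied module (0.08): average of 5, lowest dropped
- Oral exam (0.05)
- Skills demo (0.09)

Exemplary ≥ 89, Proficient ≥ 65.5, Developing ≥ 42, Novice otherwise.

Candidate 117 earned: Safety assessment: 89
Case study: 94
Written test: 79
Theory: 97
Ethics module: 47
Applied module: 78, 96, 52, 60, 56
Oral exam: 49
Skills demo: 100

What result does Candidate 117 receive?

Applied module: drop 52 → average of remaining 4 = 290/4 = 72.5
Weighted total:
  Safety assessment 89 × 0.08 = 7.12
  Case study 94 × 0.14 = 13.16
  Written test 79 × 0.37 = 29.23
  Theory 97 × 0.1 = 9.7
  Ethics module 47 × 0.09 = 4.23
  Applied module 72.5 × 0.08 = 5.8
  Oral exam 49 × 0.05 = 2.45
  Skills demo 100 × 0.09 = 9
Sum = 80.69
80.69 is ≥ 65.5 and < 89 → Proficient

Proficient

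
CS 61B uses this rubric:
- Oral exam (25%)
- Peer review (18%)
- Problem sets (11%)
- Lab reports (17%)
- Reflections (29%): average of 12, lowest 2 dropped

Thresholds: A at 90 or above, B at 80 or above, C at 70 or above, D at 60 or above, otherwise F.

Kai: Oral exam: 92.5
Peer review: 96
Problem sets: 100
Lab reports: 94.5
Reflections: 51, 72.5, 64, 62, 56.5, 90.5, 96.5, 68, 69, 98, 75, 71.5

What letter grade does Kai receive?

Reflections: drop 51, 56.5 → average of remaining 10 = 767/10 = 76.7
Weighted total:
  Oral exam 92.5 × 0.25 = 23.125
  Peer review 96 × 0.18 = 17.28
  Problem sets 100 × 0.11 = 11
  Lab reports 94.5 × 0.17 = 16.065
  Reflections 76.7 × 0.29 = 22.243
Sum = 89.713
89.713 is ≥ 80 and < 90 → B

B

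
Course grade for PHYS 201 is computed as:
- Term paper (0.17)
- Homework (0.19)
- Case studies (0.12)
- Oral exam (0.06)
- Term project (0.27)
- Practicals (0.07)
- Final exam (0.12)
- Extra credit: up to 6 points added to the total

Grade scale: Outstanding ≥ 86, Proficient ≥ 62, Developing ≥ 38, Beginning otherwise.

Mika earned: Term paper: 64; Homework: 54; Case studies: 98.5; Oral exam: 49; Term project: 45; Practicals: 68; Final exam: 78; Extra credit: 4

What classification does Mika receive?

Weighted total:
  Term paper 64 × 0.17 = 10.88
  Homework 54 × 0.19 = 10.26
  Case studies 98.5 × 0.12 = 11.82
  Oral exam 49 × 0.06 = 2.94
  Term project 45 × 0.27 = 12.15
  Practicals 68 × 0.07 = 4.76
  Final exam 78 × 0.12 = 9.36
Sum = 62.17
Extra credit: 62.17 + 4 = 66.17
66.17 is ≥ 62 and < 86 → Proficient

Proficient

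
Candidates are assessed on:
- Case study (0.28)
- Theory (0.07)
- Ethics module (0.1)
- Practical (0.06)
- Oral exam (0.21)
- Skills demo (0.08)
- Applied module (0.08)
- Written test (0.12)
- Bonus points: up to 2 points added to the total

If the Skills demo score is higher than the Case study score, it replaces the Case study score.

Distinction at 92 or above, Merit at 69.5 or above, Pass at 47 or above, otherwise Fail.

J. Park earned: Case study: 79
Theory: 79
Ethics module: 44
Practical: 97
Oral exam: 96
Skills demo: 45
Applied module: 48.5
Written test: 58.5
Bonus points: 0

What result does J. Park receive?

Skills demo (45) ≤ Case study (79), so Case study stays at 79.
Weighted total:
  Case study 79 × 0.28 = 22.12
  Theory 79 × 0.07 = 5.53
  Ethics module 44 × 0.1 = 4.4
  Practical 97 × 0.06 = 5.82
  Oral exam 96 × 0.21 = 20.16
  Skills demo 45 × 0.08 = 3.6
  Applied module 48.5 × 0.08 = 3.88
  Written test 58.5 × 0.12 = 7.02
Sum = 72.53
Bonus points: 72.53 + 0 = 72.53
72.53 is ≥ 69.5 and < 92 → Merit

Merit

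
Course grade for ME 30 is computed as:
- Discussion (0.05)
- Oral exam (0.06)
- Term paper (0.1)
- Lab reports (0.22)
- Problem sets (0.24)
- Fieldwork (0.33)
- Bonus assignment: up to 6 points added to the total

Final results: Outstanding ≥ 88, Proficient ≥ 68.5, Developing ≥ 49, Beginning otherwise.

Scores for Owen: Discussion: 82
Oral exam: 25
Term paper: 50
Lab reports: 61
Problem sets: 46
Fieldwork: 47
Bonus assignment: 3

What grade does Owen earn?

Developing

Weighted total:
  Discussion 82 × 0.05 = 4.1
  Oral exam 25 × 0.06 = 1.5
  Term paper 50 × 0.1 = 5
  Lab reports 61 × 0.22 = 13.42
  Problem sets 46 × 0.24 = 11.04
  Fieldwork 47 × 0.33 = 15.51
Sum = 50.57
Bonus assignment: 50.57 + 3 = 53.57
53.57 is ≥ 49 and < 68.5 → Developing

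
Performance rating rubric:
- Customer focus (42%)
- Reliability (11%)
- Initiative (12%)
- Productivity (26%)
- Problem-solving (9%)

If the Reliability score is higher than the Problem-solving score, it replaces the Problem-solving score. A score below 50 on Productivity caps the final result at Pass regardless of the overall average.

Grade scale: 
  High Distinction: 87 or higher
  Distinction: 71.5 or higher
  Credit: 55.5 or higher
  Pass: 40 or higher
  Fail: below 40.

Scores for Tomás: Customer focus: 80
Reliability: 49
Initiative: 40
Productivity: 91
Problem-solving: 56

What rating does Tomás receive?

Distinction

Reliability (49) ≤ Problem-solving (56), so Problem-solving stays at 56.
Productivity score 91 ≥ 50: minimum met.
Weighted total:
  Customer focus 80 × 0.42 = 33.6
  Reliability 49 × 0.11 = 5.39
  Initiative 40 × 0.12 = 4.8
  Productivity 91 × 0.26 = 23.66
  Problem-solving 56 × 0.09 = 5.04
Sum = 72.49
72.49 is ≥ 71.5 and < 87 → Distinction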